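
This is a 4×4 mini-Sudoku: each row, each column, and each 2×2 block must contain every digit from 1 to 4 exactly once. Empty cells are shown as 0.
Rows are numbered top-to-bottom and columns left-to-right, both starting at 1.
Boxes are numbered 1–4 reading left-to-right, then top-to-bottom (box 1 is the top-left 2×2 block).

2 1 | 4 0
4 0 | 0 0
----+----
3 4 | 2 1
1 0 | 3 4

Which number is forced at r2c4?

Cell r2c4 itself could take any of {2, 3} by direct elimination.
Consider where 2 can go in box 2.
r1c4 is out (row 1 already has a 2).
r2c3 is out (column 3 already has a 2).
So the only cell in box 2 that can hold 2 is r2c4.
Therefore r2c4 = 2.

2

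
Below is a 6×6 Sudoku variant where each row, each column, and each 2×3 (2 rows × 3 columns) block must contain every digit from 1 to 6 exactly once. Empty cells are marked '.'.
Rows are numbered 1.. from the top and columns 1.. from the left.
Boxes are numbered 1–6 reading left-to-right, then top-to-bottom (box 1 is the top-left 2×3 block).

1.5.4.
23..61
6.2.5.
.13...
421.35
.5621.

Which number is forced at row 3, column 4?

1

Cell row 3, column 4 itself could take any of {1, 3, 4} by direct elimination.
Consider where 1 can go in row 3.
row 3, column 2 is out (column 2 already has a 1).
row 3, column 6 is out (column 6 already has a 1).
So the only cell in row 3 that can hold 1 is row 3, column 4.
Therefore row 3, column 4 = 1.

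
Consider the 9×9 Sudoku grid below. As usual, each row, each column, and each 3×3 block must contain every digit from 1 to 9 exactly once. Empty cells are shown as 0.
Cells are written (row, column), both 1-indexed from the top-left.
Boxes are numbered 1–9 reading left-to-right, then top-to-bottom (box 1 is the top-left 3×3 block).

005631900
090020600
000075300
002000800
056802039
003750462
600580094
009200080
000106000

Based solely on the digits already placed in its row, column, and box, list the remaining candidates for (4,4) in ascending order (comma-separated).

3,4,9

Row 4 already contains {2, 8}.
Column 4 already contains {1, 2, 5, 6, 7, 8}.
Its 3×3 block (box 5) already contains {2, 5, 7, 8}.
Removing those from 1–9 leaves {3, 4, 9} as the candidates for (4,4).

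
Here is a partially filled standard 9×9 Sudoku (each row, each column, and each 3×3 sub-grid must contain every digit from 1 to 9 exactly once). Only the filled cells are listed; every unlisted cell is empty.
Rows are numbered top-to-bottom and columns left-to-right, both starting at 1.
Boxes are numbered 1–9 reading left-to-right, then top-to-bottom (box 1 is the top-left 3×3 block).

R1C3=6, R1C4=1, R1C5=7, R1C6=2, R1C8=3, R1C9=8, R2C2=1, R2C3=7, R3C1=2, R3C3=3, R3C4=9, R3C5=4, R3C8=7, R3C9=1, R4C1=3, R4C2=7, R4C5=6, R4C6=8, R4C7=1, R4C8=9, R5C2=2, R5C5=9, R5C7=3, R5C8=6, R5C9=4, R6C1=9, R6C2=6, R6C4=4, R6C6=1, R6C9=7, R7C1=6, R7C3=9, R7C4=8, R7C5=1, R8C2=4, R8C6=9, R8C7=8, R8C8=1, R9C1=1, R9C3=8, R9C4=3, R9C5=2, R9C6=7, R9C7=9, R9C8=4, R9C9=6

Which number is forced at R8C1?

7

Cell R8C1 itself could take any of {5, 7} by direct elimination.
Consider where 7 can go in column 1.
R1C1 is out (row 1 already has a 7).
R2C1 is out (row 2 already has a 7).
R5C1 is out (box 4 already has a 7).
So the only cell in column 1 that can hold 7 is R8C1.
Therefore R8C1 = 7.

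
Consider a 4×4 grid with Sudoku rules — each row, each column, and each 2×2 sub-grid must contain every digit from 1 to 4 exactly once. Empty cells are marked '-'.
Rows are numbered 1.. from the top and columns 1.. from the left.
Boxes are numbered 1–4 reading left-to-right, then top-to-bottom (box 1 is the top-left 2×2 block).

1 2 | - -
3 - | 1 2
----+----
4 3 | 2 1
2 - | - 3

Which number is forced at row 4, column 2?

Row 4 already contains {2, 3}.
Column 2 already contains {2, 3}.
Its 2×2 block (box 3) already contains {2, 3, 4}.
The only value from 1–4 not eliminated is 1, so row 4, column 2 = 1.

1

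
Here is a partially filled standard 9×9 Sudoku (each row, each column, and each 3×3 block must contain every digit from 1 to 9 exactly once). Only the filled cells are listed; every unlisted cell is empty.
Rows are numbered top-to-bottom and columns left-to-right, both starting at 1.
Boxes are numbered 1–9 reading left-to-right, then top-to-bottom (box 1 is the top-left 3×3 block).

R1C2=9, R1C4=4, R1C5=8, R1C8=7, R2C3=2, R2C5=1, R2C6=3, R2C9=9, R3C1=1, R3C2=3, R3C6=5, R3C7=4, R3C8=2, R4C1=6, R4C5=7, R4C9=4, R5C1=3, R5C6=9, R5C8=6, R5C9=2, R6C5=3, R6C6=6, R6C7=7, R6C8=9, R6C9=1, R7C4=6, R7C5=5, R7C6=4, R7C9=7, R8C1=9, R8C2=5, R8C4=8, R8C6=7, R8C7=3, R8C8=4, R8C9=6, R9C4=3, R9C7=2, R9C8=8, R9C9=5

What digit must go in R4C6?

8

Cell R4C6 itself could take any of {1, 2, 8} by direct elimination.
Consider where 8 can go in column 6.
R1C6 is out (row 1 already has a 8).
R9C6 is out (row 9 already has a 8).
So the only cell in column 6 that can hold 8 is R4C6.
Therefore R4C6 = 8.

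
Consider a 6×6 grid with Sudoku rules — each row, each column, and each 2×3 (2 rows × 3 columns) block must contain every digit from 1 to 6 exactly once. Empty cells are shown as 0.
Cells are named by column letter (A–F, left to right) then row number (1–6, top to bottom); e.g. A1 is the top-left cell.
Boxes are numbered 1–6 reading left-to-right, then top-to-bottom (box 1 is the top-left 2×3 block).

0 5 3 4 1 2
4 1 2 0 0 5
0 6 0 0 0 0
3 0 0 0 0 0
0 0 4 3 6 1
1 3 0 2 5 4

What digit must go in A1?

Row 1 already contains {1, 2, 3, 4, 5}.
Column A already contains {1, 3, 4}.
Its 2×3 block (box 1) already contains {1, 2, 3, 4, 5}.
The only value from 1–6 not eliminated is 6, so A1 = 6.

6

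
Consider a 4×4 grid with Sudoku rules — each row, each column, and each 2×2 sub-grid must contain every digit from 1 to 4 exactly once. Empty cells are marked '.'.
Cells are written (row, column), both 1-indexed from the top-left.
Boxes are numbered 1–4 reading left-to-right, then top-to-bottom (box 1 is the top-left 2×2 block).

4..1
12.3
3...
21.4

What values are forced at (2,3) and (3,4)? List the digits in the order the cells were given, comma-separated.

For (2,3):
  Row 2 already contains {1, 2, 3}.
  Column 3 already contains {}.
  Its 2×2 block (box 2) already contains {1, 3}.
  The only value from 1–4 not eliminated is 4, so (2,3) = 4.
For (3,4):
  Row 3 already contains {3}.
  Column 4 already contains {1, 3, 4}.
  Its 2×2 block (box 4) already contains {4}.
  The only value from 1–4 not eliminated is 2, so (3,4) = 2.

4,2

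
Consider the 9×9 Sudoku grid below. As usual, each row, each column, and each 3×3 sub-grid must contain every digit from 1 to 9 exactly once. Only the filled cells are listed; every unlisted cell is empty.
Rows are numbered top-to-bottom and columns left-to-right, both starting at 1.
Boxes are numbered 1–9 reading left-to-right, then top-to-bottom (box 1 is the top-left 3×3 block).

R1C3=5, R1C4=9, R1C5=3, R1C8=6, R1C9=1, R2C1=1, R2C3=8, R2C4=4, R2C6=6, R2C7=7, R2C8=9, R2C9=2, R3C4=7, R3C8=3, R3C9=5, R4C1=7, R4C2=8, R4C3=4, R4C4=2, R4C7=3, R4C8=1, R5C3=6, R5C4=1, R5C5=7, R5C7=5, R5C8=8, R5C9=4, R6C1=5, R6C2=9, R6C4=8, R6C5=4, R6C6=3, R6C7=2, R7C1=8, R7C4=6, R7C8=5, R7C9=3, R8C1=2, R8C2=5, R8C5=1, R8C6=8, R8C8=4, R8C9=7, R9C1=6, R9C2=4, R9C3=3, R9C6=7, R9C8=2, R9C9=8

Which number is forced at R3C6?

Cell R3C6 itself could take any of {1, 2} by direct elimination.
Consider where 1 can go in box 2.
R1C6 is out (row 1 already has a 1).
R2C5 is out (row 2 already has a 1).
R3C5 is out (column 5 already has a 1).
So the only cell in box 2 that can hold 1 is R3C6.
Therefore R3C6 = 1.

1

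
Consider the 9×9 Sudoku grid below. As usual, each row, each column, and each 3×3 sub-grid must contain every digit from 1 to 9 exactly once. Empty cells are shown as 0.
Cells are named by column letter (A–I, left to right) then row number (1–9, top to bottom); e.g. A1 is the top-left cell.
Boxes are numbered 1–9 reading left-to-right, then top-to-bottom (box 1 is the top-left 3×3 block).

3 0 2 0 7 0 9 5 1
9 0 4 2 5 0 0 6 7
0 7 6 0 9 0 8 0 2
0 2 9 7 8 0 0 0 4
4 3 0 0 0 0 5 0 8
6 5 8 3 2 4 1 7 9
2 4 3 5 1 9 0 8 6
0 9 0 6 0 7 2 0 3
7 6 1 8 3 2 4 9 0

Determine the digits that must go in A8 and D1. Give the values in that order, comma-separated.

For A8:
  Consider where 8 can go in row 8.
  C8 is out (column C already has a 8).
  E8 is out (column E already has a 8).
  H8 is out (column H already has a 8).
  So the only cell in row 8 that can hold 8 is A8.
  So A8 = 8.
For D1:
  Row 1 already contains {1, 2, 3, 5, 7, 9}.
  Column D already contains {2, 3, 5, 6, 7, 8}.
  Its 3×3 block (box 2) already contains {2, 5, 7, 9}.
  The only value from 1–9 not eliminated is 4, so D1 = 4.

8,4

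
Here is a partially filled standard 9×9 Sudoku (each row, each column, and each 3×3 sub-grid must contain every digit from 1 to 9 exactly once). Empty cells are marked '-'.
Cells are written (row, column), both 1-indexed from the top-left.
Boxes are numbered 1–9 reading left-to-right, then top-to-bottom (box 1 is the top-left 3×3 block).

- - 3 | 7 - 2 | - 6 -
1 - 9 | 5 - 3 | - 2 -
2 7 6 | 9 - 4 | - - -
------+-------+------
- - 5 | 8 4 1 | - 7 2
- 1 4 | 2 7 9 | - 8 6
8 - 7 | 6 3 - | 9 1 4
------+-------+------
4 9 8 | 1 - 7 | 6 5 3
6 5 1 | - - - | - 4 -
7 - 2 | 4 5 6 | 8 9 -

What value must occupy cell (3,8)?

3

Row 3 already contains {2, 4, 6, 7, 9}.
Column 8 already contains {1, 2, 4, 5, 6, 7, 8, 9}.
Its 3×3 block (box 3) already contains {2, 6}.
The only value from 1–9 not eliminated is 3, so (3,8) = 3.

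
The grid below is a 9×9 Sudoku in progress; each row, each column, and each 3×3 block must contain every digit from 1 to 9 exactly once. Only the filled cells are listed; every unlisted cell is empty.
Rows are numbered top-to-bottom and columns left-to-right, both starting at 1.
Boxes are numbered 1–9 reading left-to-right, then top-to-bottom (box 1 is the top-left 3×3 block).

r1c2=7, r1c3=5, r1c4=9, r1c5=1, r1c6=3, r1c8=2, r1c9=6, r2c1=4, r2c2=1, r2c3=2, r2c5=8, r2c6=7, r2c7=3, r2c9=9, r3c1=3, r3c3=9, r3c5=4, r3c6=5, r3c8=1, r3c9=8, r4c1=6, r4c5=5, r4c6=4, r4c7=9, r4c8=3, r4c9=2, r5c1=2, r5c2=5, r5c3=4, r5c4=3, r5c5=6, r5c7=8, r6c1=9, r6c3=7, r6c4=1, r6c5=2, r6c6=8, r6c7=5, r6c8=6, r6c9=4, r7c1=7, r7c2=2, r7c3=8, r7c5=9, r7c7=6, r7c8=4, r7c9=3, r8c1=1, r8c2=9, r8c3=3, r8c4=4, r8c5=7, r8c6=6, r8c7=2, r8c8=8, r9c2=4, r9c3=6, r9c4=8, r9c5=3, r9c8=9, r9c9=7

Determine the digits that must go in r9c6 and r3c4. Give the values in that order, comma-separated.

2,2

For r9c6:
  Consider where 2 can go in row 9.
  r9c1 is out (column 1 already has a 2).
  r9c7 is out (column 7 already has a 2).
  So the only cell in row 9 that can hold 2 is r9c6.
  So r9c6 = 2.
For r3c4:
  Consider where 2 can go in column 4.
  r2c4 is out (row 2 already has a 2).
  r4c4 is out (row 4 already has a 2).
  r7c4 is out (row 7 already has a 2).
  So the only cell in column 4 that can hold 2 is r3c4.
  So r3c4 = 2.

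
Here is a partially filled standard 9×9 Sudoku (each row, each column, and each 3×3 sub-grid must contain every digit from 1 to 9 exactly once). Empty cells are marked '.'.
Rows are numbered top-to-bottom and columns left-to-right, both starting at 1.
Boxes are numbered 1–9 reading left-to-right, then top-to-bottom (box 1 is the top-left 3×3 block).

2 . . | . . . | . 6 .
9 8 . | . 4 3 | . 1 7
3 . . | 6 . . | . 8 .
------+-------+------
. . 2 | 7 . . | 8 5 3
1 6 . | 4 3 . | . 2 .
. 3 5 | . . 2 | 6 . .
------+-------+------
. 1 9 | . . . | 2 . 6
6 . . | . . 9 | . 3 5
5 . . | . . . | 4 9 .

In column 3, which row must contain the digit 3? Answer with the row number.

Consider where 3 can go in column 3.
R1C3 is out (box 1 already has a 3).
R2C3 is out (row 2 already has a 3).
R3C3 is out (row 3 already has a 3).
R5C3 is out (row 5 already has a 3).
R8C3 is out (row 8 already has a 3).
So the only cell in column 3 that can hold 3 is R9C3.
That is row 9.

9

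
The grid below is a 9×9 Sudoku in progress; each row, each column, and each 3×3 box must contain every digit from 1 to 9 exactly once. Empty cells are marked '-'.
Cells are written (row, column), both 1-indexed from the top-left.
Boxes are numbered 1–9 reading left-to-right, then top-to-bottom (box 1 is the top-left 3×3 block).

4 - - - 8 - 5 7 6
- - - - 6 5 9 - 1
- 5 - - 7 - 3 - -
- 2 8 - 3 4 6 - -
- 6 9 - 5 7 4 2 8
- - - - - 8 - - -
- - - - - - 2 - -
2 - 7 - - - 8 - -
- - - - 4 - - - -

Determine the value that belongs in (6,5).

2

Cell (6,5) itself could take any of {1, 2, 9} by direct elimination.
Consider where 2 can go in column 5.
(7,5) is out (row 7 already has a 2).
(8,5) is out (row 8 already has a 2).
So the only cell in column 5 that can hold 2 is (6,5).
Therefore (6,5) = 2.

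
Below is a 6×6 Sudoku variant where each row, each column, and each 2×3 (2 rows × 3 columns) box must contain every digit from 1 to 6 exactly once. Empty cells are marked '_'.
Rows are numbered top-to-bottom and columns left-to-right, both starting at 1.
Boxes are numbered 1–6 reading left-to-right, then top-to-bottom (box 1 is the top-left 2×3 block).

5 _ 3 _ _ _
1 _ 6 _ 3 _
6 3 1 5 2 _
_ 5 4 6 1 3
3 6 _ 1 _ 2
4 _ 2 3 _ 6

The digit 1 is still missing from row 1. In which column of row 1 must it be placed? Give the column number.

Consider where 1 can go in row 1.
R1C2 is out (box 1 already has a 1).
R1C4 is out (column 4 already has a 1).
R1C5 is out (column 5 already has a 1).
So the only cell in row 1 that can hold 1 is R1C6.
That is column 6.

6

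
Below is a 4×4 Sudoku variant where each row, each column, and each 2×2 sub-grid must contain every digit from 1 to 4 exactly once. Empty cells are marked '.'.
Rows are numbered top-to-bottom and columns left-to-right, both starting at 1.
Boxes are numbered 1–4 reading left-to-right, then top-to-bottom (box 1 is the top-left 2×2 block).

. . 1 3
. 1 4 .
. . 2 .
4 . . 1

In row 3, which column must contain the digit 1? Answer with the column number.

1

Consider where 1 can go in row 3.
R3C2 is out (column 2 already has a 1).
R3C4 is out (column 4 already has a 1).
So the only cell in row 3 that can hold 1 is R3C1.
That is column 1.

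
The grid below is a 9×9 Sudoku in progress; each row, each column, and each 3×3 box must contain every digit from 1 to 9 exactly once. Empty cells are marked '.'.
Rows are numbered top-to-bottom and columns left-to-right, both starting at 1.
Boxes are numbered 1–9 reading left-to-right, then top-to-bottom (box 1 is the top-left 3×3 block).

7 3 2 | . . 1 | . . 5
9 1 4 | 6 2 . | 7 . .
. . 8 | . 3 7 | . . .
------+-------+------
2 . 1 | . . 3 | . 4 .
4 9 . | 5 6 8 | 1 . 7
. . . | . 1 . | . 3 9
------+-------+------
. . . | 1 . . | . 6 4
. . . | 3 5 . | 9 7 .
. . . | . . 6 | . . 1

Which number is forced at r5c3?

3

Row 5 already contains {1, 4, 5, 6, 7, 8, 9}.
Column 3 already contains {1, 2, 4, 8}.
Its 3×3 block (box 4) already contains {1, 2, 4, 9}.
The only value from 1–9 not eliminated is 3, so r5c3 = 3.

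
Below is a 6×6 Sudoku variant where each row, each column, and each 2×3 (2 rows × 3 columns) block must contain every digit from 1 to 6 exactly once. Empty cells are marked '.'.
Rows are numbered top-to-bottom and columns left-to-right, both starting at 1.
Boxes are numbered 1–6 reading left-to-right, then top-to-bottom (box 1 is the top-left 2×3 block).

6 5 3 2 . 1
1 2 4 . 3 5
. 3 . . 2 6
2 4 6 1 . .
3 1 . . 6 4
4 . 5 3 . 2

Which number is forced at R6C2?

6

Row 6 already contains {2, 3, 4, 5}.
Column 2 already contains {1, 2, 3, 4, 5}.
Its 2×3 block (box 5) already contains {1, 3, 4, 5}.
The only value from 1–6 not eliminated is 6, so R6C2 = 6.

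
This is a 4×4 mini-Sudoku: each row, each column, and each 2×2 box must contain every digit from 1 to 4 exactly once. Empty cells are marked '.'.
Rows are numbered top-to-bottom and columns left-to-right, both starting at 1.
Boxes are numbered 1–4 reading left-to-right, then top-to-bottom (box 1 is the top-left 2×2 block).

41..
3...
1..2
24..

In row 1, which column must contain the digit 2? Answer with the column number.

3

Consider where 2 can go in row 1.
r1c4 is out (column 4 already has a 2).
So the only cell in row 1 that can hold 2 is r1c3.
That is column 3.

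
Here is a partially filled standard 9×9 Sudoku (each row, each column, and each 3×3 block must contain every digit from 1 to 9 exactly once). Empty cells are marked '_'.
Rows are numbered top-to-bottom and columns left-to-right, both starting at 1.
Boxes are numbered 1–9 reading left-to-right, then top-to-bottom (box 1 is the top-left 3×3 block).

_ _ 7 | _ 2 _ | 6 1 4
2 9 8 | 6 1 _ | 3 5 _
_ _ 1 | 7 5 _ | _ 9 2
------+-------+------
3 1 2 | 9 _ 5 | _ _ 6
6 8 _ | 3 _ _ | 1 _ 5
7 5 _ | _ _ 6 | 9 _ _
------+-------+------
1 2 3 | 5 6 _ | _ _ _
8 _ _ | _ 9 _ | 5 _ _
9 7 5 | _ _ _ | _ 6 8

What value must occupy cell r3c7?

Row 3 already contains {1, 2, 5, 7, 9}.
Column 7 already contains {1, 3, 5, 6, 9}.
Its 3×3 block (box 3) already contains {1, 2, 3, 4, 5, 6, 9}.
The only value from 1–9 not eliminated is 8, so r3c7 = 8.

8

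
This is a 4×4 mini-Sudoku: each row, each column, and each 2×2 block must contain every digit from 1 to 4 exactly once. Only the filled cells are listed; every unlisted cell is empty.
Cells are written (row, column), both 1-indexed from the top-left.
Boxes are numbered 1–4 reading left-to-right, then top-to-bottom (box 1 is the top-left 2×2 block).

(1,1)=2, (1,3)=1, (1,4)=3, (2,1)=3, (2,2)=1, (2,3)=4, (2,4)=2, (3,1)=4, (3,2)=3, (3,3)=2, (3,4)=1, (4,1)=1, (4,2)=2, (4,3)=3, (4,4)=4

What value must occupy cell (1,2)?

4

Row 1 already contains {1, 2, 3}.
Column 2 already contains {1, 2, 3}.
Its 2×2 block (box 1) already contains {1, 2, 3}.
The only value from 1–4 not eliminated is 4, so (1,2) = 4.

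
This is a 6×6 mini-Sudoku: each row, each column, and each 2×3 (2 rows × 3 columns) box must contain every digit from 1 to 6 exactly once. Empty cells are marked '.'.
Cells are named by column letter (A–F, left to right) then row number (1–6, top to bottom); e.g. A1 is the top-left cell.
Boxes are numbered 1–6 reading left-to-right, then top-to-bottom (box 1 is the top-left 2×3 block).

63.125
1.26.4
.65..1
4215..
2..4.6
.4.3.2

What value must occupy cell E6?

1

Cell E6 itself could take any of {1, 5} by direct elimination.
Consider where 1 can go in row 6.
A6 is out (column A already has a 1).
C6 is out (column C already has a 1).
So the only cell in row 6 that can hold 1 is E6.
Therefore E6 = 1.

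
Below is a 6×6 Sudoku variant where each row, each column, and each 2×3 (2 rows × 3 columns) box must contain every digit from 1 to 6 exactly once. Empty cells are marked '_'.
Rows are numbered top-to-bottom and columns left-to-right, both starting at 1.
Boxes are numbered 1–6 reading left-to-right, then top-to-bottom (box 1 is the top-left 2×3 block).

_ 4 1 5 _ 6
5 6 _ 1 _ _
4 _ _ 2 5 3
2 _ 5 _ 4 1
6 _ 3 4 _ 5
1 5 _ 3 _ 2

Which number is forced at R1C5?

2

Cell R1C5 itself could take any of {2, 3} by direct elimination.
Consider where 2 can go in row 1.
R1C1 is out (column 1 already has a 2).
So the only cell in row 1 that can hold 2 is R1C5.
Therefore R1C5 = 2.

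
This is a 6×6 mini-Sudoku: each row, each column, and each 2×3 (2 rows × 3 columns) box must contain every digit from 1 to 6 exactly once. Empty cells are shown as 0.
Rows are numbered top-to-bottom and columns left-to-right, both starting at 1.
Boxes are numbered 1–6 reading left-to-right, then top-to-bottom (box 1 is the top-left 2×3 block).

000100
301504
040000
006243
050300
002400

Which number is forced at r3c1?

Cell r3c1 itself could take any of {1, 2, 5} by direct elimination.
Consider where 2 can go in box 3.
r3c3 is out (column 3 already has a 2).
r4c1 is out (row 4 already has a 2).
r4c2 is out (row 4 already has a 2).
So the only cell in box 3 that can hold 2 is r3c1.
Therefore r3c1 = 2.

2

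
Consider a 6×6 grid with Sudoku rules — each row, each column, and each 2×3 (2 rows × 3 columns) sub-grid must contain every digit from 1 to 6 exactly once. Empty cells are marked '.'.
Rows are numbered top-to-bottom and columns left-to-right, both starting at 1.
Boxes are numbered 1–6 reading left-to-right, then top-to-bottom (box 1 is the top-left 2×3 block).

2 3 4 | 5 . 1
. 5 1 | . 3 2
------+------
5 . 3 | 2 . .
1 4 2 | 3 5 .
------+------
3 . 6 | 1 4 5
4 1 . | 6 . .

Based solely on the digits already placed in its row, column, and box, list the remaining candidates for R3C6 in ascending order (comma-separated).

4,6

Row 3 already contains {2, 3, 5}.
Column 6 already contains {1, 2, 5}.
Its 2×3 block (box 4) already contains {2, 3, 5}.
Removing those from 1–6 leaves {4, 6} as the candidates for R3C6.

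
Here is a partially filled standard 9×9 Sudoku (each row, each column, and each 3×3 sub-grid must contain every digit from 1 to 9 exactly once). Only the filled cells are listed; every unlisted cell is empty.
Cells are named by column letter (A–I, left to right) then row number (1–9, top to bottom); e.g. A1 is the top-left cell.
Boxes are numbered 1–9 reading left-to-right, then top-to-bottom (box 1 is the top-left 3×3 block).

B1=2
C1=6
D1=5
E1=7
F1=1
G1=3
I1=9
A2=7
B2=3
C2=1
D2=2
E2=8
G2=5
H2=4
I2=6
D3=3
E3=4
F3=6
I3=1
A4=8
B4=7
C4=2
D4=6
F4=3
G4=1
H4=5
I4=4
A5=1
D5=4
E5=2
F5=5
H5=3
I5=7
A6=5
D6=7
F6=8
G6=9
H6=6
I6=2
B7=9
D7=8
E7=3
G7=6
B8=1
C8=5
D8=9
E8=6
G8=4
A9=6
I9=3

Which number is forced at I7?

Row 7 already contains {3, 6, 8, 9}.
Column I already contains {1, 2, 3, 4, 6, 7, 9}.
Its 3×3 block (box 9) already contains {3, 4, 6}.
The only value from 1–9 not eliminated is 5, so I7 = 5.

5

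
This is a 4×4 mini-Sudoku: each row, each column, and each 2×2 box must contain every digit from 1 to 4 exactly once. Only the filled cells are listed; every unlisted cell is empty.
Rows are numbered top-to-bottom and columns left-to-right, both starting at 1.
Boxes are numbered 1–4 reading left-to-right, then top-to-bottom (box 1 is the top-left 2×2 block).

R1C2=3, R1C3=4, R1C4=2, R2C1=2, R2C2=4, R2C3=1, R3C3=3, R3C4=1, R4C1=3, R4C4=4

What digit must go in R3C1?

4

Row 3 already contains {1, 3}.
Column 1 already contains {2, 3}.
Its 2×2 block (box 3) already contains {3}.
The only value from 1–4 not eliminated is 4, so R3C1 = 4.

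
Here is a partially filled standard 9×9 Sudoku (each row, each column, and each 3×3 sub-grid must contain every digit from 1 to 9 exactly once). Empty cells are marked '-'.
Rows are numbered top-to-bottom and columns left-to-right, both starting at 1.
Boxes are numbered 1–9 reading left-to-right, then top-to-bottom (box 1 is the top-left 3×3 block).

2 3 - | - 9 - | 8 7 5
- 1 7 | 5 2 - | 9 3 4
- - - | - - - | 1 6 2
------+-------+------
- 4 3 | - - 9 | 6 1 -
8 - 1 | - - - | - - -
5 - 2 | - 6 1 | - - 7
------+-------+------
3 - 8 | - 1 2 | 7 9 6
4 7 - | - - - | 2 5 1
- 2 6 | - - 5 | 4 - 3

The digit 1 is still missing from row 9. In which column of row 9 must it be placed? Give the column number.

1

Consider where 1 can go in row 9.
R9C4 is out (box 8 already has a 1).
R9C5 is out (column 5 already has a 1).
R9C8 is out (column 8 already has a 1).
So the only cell in row 9 that can hold 1 is R9C1.
That is column 1.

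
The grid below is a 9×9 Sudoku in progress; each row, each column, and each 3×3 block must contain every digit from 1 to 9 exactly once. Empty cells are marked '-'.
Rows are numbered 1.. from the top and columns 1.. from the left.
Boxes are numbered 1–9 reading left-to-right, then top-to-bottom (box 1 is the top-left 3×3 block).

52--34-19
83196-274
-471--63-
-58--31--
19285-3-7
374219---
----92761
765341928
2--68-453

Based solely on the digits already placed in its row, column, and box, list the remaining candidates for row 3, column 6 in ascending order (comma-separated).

5,8

Row 3 already contains {1, 3, 4, 6, 7}.
Column 6 already contains {1, 2, 3, 4, 9}.
Its 3×3 block (box 2) already contains {1, 3, 4, 6, 9}.
Removing those from 1–9 leaves {5, 8} as the candidates for row 3, column 6.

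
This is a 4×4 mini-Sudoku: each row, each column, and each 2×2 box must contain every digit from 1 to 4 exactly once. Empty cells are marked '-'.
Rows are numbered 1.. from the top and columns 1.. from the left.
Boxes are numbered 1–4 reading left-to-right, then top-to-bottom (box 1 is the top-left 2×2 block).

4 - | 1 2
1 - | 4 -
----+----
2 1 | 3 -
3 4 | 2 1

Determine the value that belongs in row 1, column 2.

Row 1 already contains {1, 2, 4}.
Column 2 already contains {1, 4}.
Its 2×2 block (box 1) already contains {1, 4}.
The only value from 1–4 not eliminated is 3, so row 1, column 2 = 3.

3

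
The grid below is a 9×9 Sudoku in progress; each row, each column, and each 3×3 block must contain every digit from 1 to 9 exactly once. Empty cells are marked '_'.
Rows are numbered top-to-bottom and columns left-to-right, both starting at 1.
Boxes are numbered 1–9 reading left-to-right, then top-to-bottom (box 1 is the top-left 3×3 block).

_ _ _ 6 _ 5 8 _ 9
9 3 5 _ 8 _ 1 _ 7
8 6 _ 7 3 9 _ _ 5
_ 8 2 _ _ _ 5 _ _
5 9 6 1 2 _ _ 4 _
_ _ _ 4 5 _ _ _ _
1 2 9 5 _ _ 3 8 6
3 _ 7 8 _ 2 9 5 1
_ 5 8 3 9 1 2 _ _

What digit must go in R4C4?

9

Row 4 already contains {2, 5, 8}.
Column 4 already contains {1, 3, 4, 5, 6, 7, 8}.
Its 3×3 block (box 5) already contains {1, 2, 4, 5}.
The only value from 1–9 not eliminated is 9, so R4C4 = 9.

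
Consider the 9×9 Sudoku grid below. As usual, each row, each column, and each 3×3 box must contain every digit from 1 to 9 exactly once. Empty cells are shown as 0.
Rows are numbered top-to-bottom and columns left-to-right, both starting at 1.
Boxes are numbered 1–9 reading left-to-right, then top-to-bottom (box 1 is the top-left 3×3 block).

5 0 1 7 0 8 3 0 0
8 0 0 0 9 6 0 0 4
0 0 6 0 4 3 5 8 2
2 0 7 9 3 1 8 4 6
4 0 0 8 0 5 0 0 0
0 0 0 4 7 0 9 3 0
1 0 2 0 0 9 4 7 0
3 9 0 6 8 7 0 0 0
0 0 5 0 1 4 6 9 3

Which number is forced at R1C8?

Row 1 already contains {1, 3, 5, 7, 8}.
Column 8 already contains {3, 4, 7, 8, 9}.
Its 3×3 block (box 3) already contains {2, 3, 4, 5, 8}.
The only value from 1–9 not eliminated is 6, so R1C8 = 6.

6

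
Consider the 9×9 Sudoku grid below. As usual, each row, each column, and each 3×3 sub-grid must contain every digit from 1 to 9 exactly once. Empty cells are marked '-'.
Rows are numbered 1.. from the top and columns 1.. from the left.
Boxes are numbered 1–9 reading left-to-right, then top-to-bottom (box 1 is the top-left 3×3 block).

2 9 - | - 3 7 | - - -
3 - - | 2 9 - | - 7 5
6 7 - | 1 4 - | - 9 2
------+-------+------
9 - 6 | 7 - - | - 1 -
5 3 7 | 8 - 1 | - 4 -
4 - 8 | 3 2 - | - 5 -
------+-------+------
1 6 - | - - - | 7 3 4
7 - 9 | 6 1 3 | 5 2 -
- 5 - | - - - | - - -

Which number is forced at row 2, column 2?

Cell row 2, column 2 itself could take any of {1, 4, 8} by direct elimination.
Consider where 8 can go in box 1.
row 1, column 3 is out (column 3 already has a 8).
row 2, column 3 is out (column 3 already has a 8).
row 3, column 3 is out (column 3 already has a 8).
So the only cell in box 1 that can hold 8 is row 2, column 2.
Therefore row 2, column 2 = 8.

8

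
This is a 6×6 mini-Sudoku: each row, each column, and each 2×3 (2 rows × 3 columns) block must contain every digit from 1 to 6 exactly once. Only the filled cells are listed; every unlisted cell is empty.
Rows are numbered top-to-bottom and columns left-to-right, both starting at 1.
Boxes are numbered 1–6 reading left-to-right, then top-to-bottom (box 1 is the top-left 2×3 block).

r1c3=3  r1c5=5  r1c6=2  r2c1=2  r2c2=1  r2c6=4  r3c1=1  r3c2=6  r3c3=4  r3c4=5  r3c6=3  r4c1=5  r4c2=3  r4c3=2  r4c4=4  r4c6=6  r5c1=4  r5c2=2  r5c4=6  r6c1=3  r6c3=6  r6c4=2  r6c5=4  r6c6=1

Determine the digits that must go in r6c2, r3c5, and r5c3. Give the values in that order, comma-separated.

5,2,1

For r6c2:
  Row 6 already contains {1, 2, 3, 4, 6}.
  Column 2 already contains {1, 2, 3, 6}.
  Its 2×3 block (box 5) already contains {2, 3, 4, 6}.
  The only value from 1–6 not eliminated is 5, so r6c2 = 5.
For r3c5:
  Row 3 already contains {1, 3, 4, 5, 6}.
  Column 5 already contains {4, 5}.
  Its 2×3 block (box 4) already contains {3, 4, 5, 6}.
  The only value from 1–6 not eliminated is 2, so r3c5 = 2.
For r5c3:
  Consider where 1 can go in box 5.
  r6c2 is out (row 6 already has a 1).
  So the only cell in box 5 that can hold 1 is r5c3.
  So r5c3 = 1.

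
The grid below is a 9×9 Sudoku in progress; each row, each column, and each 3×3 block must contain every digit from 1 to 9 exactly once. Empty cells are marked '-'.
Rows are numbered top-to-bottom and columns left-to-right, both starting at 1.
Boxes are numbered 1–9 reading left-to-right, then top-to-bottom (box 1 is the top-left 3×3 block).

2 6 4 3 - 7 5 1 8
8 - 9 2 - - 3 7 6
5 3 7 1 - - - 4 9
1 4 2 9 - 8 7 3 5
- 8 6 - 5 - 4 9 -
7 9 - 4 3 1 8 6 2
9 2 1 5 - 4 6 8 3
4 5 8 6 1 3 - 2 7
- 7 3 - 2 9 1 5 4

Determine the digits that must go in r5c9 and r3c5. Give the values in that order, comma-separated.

For r5c9:
  Row 5 already contains {4, 5, 6, 8, 9}.
  Column 9 already contains {2, 3, 4, 5, 6, 7, 8, 9}.
  Its 3×3 block (box 6) already contains {2, 3, 4, 5, 6, 7, 8, 9}.
  The only value from 1–9 not eliminated is 1, so r5c9 = 1.
For r3c5:
  Consider where 8 can go in row 3.
  r3c6 is out (column 6 already has a 8).
  r3c7 is out (column 7 already has a 8).
  So the only cell in row 3 that can hold 8 is r3c5.
  So r3c5 = 8.

1,8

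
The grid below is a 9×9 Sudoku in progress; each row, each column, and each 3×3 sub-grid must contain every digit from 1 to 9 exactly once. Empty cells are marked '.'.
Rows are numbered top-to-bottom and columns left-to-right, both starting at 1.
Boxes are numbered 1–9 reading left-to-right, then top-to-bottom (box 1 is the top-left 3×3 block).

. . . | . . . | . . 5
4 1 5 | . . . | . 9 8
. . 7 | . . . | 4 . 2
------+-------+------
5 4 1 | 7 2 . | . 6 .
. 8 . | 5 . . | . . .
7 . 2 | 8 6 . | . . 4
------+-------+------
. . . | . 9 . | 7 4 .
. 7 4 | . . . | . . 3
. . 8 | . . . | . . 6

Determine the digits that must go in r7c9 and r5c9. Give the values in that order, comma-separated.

1,7

For r7c9:
  Row 7 already contains {4, 7, 9}.
  Column 9 already contains {2, 3, 4, 5, 6, 8}.
  Its 3×3 block (box 9) already contains {3, 4, 6, 7}.
  The only value from 1–9 not eliminated is 1, so r7c9 = 1.
For r5c9:
  Consider where 7 can go in column 9.
  r4c9 is out (row 4 already has a 7).
  r7c9 is out (row 7 already has a 7).
  So the only cell in column 9 that can hold 7 is r5c9.
  So r5c9 = 7.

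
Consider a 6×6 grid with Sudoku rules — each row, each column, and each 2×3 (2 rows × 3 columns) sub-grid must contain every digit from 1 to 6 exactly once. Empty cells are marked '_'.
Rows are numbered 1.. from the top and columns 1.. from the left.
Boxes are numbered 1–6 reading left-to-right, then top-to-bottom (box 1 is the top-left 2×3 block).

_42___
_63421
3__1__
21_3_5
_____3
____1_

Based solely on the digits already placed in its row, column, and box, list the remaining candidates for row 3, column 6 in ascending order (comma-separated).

2,4,6

Row 3 already contains {1, 3}.
Column 6 already contains {1, 3, 5}.
Its 2×3 block (box 4) already contains {1, 3, 5}.
Removing those from 1–6 leaves {2, 4, 6} as the candidates for row 3, column 6.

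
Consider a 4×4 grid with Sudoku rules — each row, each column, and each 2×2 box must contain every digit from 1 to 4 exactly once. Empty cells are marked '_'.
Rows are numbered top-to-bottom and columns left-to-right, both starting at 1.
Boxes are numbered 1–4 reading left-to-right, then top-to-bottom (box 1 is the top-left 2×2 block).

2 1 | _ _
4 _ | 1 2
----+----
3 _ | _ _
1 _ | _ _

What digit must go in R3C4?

1

Cell R3C4 itself could take any of {1, 4} by direct elimination.
Consider where 1 can go in box 4.
R3C3 is out (column 3 already has a 1).
R4C3 is out (row 4 already has a 1).
R4C4 is out (row 4 already has a 1).
So the only cell in box 4 that can hold 1 is R3C4.
Therefore R3C4 = 1.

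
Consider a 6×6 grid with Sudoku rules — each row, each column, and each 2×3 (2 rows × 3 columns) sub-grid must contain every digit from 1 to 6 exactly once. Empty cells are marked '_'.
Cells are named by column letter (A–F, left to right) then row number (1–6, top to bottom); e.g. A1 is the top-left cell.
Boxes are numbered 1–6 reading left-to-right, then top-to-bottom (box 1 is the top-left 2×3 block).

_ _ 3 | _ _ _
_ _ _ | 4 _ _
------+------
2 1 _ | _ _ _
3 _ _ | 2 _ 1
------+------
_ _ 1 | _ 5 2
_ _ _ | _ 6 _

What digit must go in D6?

Cell D6 itself could take any of {1, 3} by direct elimination.
Consider where 1 can go in row 6.
A6 is out (box 5 already has a 1).
B6 is out (column B already has a 1).
C6 is out (column C already has a 1).
F6 is out (column F already has a 1).
So the only cell in row 6 that can hold 1 is D6.
Therefore D6 = 1.

1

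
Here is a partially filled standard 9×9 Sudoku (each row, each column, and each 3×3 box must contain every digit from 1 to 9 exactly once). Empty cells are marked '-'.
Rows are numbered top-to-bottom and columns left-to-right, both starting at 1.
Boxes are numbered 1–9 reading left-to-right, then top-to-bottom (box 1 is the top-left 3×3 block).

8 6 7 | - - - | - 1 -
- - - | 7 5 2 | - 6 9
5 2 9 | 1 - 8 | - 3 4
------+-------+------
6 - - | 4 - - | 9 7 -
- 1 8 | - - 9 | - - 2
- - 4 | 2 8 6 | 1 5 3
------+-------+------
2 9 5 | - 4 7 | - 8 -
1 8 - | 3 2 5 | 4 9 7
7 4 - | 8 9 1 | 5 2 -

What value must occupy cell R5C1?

3

Row 5 already contains {1, 2, 8, 9}.
Column 1 already contains {1, 2, 5, 6, 7, 8}.
Its 3×3 block (box 4) already contains {1, 4, 6, 8}.
The only value from 1–9 not eliminated is 3, so R5C1 = 3.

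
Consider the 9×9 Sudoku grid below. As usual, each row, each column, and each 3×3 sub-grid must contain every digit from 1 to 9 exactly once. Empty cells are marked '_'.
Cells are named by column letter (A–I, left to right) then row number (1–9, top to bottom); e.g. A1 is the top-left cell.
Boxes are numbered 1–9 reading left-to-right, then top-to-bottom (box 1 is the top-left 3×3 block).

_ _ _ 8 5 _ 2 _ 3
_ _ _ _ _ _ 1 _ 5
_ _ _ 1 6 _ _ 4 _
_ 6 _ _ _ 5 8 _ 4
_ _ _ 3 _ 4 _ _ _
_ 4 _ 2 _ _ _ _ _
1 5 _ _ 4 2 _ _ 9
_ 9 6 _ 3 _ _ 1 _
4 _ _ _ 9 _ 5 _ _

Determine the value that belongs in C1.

Cell C1 itself could take any of {1, 4, 7, 9} by direct elimination.
Consider where 4 can go in row 1.
A1 is out (column A already has a 4).
B1 is out (column B already has a 4).
F1 is out (column F already has a 4).
H1 is out (column H already has a 4).
So the only cell in row 1 that can hold 4 is C1.
Therefore C1 = 4.

4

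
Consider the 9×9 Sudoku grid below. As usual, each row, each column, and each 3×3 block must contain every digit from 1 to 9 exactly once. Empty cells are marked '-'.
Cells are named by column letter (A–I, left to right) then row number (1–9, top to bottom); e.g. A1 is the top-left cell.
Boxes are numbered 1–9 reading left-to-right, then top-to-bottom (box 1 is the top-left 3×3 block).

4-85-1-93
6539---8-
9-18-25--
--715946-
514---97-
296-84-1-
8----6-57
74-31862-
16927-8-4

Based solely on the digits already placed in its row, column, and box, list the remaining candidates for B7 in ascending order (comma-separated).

Row 7 already contains {5, 6, 7, 8}.
Column B already contains {1, 4, 5, 6, 9}.
Its 3×3 block (box 7) already contains {1, 4, 6, 7, 8, 9}.
Removing those from 1–9 leaves {2, 3} as the candidates for B7.

2,3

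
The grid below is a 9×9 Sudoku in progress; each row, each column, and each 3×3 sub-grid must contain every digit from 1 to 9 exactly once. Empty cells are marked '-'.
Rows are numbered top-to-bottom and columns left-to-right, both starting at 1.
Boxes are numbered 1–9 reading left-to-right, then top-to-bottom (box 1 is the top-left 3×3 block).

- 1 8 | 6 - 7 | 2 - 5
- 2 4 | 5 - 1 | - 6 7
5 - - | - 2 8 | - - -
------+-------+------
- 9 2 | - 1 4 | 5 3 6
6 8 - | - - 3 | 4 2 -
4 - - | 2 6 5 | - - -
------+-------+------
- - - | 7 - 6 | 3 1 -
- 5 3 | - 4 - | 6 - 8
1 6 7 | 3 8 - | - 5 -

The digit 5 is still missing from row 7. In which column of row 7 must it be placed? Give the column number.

Consider where 5 can go in row 7.
r7c1 is out (column 1 already has a 5).
r7c2 is out (column 2 already has a 5).
r7c3 is out (box 7 already has a 5).
r7c9 is out (column 9 already has a 5).
So the only cell in row 7 that can hold 5 is r7c5.
That is column 5.

5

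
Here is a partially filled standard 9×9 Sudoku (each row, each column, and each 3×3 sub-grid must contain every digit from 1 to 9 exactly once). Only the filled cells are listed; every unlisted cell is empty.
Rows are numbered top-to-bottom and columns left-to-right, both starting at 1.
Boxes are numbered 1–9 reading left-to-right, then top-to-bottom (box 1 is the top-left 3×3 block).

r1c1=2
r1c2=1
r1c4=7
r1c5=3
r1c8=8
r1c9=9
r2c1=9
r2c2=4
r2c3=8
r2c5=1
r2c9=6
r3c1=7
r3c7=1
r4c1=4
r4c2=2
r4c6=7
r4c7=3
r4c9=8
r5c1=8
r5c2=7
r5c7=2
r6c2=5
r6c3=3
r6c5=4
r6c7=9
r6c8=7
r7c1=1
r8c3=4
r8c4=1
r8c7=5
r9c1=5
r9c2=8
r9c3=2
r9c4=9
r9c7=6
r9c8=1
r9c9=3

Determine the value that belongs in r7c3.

Cell r7c3 itself could take any of {6, 7, 9} by direct elimination.
Consider where 7 can go in column 3.
r1c3 is out (row 1 already has a 7).
r3c3 is out (row 3 already has a 7).
r4c3 is out (row 4 already has a 7).
r5c3 is out (row 5 already has a 7).
So the only cell in column 3 that can hold 7 is r7c3.
Therefore r7c3 = 7.

7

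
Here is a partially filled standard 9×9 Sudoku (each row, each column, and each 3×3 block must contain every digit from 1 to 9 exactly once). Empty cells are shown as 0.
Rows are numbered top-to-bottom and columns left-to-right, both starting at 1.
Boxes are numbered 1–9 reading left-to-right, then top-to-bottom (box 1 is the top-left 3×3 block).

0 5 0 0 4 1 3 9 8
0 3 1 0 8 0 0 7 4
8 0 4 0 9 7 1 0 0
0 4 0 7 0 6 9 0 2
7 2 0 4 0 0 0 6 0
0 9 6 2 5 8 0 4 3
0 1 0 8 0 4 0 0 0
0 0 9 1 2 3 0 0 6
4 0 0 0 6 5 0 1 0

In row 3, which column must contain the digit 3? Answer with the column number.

4

Consider where 3 can go in row 3.
R3C2 is out (column 2 already has a 3).
R3C8 is out (box 3 already has a 3).
R3C9 is out (column 9 already has a 3).
So the only cell in row 3 that can hold 3 is R3C4.
That is column 4.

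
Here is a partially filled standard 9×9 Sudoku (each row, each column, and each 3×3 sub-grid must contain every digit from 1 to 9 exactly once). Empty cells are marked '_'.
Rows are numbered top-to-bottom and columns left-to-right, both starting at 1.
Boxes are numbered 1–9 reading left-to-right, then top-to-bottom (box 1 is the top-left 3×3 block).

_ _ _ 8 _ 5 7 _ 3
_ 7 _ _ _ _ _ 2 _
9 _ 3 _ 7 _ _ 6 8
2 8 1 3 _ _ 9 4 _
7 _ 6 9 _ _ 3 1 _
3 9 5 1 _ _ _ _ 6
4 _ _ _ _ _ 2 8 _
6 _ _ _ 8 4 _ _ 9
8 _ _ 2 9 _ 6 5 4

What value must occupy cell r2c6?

Cell r2c6 itself could take any of {1, 3, 6, 9} by direct elimination.
Consider where 9 can go in row 2.
r2c1 is out (column 1 already has a 9). r2c3 is out (box 1 already has a 9). r2c4 is out (column 4 already has a 9). r2c5 is out (column 5 already has a 9). The remaining empty cells in row 2 are similarly blocked.
So the only cell in row 2 that can hold 9 is r2c6.
Therefore r2c6 = 9.

9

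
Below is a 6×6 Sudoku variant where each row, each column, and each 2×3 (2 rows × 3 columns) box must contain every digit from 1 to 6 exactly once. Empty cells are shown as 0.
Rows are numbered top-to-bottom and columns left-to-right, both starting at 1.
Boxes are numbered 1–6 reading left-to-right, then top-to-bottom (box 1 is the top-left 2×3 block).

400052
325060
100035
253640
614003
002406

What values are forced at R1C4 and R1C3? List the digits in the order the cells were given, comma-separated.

3,1

For R1C4:
  Consider where 3 can go in row 1.
  R1C2 is out (box 1 already has a 3).
  R1C3 is out (column 3 already has a 3).
  So the only cell in row 1 that can hold 3 is R1C4.
  So R1C4 = 3.
For R1C3:
  Consider where 1 can go in box 1.
  R1C2 is out (column 2 already has a 1).
  So the only cell in box 1 that can hold 1 is R1C3.
  So R1C3 = 1.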